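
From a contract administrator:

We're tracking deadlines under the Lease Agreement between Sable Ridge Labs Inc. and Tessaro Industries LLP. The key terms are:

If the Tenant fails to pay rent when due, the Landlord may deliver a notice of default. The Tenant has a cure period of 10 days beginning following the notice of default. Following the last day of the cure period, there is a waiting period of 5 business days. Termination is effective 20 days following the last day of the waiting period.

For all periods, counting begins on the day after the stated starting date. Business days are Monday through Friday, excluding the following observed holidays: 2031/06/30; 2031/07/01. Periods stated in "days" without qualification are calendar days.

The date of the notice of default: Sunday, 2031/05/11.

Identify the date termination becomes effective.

Adding 10 calendar days to 2031/05/11 gives 2031/05/21, which is the last day of the cure period.
The last day of the waiting period: counting 5 business days from Wednesday, 2031/05/21 (May 22, May 23, May 26, May 27, May 28, skipping weekends) reaches Wednesday, 2031/05/28.
The date termination becomes effective: 20 calendar days after 2031/05/28 is 2031/06/17.

2031/06/17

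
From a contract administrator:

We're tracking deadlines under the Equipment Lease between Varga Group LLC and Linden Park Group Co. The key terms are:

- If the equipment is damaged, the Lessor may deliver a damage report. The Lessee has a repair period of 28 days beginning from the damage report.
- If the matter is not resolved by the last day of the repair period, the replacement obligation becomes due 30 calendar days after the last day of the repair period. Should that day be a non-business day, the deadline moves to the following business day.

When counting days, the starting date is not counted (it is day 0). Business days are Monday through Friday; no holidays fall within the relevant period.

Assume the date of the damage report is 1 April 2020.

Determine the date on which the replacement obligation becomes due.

Adding 28 calendar days to 1 April 2020 gives 29 April 2020, which is the last day of the repair period.
The date on which the replacement obligation becomes due: 30 calendar days after 29 April 2020 is 29 May 2020. 29 May 2020 is a Friday, so no roll-forward applies.

29 May 2020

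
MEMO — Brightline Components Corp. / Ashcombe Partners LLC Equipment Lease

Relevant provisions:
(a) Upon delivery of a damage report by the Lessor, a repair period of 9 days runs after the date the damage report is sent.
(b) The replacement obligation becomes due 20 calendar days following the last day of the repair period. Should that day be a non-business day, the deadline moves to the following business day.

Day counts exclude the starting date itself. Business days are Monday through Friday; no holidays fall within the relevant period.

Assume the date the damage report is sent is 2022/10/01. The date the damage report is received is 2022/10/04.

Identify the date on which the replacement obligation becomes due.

The last day of the repair period: 2022/10/01 + 9 days = 2022/10/10.
The date on which the replacement obligation becomes due: 2022/10/10 + 20 days = 2022/10/30. That falls on a Sunday, so it rolls to the next business day, Monday, 2022/10/31.

2022/10/31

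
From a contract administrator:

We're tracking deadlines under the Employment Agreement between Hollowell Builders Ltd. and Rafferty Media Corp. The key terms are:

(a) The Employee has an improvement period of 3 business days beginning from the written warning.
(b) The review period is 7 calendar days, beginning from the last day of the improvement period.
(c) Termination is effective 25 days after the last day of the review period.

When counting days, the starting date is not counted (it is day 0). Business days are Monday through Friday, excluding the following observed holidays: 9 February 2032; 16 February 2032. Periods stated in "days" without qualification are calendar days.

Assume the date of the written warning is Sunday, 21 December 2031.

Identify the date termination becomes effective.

25 January 2032

From Sunday, 21 December 2031, 3 business days (Dec 22, Dec 23, Dec 24, skipping weekends) brings us to Wednesday, 24 December 2031, which is the last day of the improvement period.
The last day of the review period: 24 December 2031 + 7 days = 31 December 2031.
Adding 25 calendar days to 31 December 2031 gives 25 January 2032, which is the date termination becomes effective.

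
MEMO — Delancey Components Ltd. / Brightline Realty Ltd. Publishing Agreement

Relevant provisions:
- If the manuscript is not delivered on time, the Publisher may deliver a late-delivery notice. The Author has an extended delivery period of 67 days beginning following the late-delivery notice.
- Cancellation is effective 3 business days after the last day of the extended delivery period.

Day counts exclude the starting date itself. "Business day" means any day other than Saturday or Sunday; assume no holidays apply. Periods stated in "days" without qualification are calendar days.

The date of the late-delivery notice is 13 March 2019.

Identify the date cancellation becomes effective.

22 May 2019

Adding 67 calendar days to 13 March 2019 gives 19 May 2019, which is the last day of the extended delivery period.
The date cancellation becomes effective: 3 business days after Sunday, 19 May 2019, skipping weekends — May 20, May 21, May 22 — lands on Wednesday, 22 May 2019.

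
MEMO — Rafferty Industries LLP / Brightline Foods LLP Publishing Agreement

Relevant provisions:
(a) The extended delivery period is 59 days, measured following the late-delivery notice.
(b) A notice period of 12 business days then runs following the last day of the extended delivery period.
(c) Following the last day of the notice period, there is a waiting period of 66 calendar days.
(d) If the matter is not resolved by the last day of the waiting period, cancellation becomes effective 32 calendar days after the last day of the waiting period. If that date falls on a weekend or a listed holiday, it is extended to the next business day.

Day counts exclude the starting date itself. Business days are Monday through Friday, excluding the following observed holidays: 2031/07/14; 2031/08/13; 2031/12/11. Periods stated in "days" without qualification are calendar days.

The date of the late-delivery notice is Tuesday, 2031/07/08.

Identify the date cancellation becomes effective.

The last day of the extended delivery period: 2031/07/08 + 59 days = 2031/09/05.
The last day of the notice period: counting 12 business days from Friday, 2031/09/05 (Sep 8, Sep 9, Sep 10, Sep 11, …, Sep 19, Sep 22, Sep 23, skipping weekends) reaches Tuesday, 2031/09/23.
The last day of the waiting period: 66 calendar days after 2031/09/23 is 2031/11/28.
Adding 32 calendar days to 2031/11/28 gives 2031/12/30, which is the date cancellation becomes effective. 2031/12/30 is a Tuesday and is not a listed holiday, so no roll-forward applies.

2031/12/30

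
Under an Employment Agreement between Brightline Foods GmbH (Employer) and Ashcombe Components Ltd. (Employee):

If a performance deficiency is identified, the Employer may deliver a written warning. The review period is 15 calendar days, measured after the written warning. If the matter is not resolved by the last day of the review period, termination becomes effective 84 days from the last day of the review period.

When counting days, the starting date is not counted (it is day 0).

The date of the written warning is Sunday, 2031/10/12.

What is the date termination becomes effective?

2032/01/19

The last day of the review period: 15 calendar days after 2031/10/12 is 2031/10/27.
The date termination becomes effective: 2031/10/27 + 84 days = 2032/01/19.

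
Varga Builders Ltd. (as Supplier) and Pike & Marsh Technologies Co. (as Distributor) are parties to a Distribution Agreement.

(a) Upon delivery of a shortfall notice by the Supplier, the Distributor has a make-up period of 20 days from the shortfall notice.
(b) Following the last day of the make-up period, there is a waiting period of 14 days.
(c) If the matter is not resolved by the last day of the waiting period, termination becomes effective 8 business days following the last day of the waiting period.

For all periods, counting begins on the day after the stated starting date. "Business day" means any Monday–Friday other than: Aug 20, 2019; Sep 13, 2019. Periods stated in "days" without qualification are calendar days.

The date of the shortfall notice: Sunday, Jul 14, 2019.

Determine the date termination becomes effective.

Adding 20 calendar days to Jul 14, 2019 gives Aug 3, 2019, which is the last day of the make-up period.
The last day of the waiting period: Aug 3, 2019 + 14 days = Aug 17, 2019.
The date termination becomes effective: 8 business days after Saturday, Aug 17, 2019, skipping weekends and the listed holiday on Aug 20 — Aug 19, Aug 21, Aug 22, Aug 23, Aug 26, Aug 27, Aug 28, Aug 29 — lands on Thursday, Aug 29, 2019.

Aug 29, 2019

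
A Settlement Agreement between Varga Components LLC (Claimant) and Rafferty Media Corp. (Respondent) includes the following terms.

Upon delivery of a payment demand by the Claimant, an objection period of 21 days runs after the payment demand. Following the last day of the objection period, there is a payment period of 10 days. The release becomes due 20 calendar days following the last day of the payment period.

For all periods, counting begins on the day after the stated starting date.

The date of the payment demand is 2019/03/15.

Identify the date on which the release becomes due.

2019/05/05

The last day of the objection period: 21 calendar days after 2019/03/15 is 2019/04/05.
The last day of the payment period: 10 calendar days after 2019/04/05 is 2019/04/15.
Adding 20 calendar days to 2019/04/15 gives 2019/05/05, which is the date on which the release becomes due.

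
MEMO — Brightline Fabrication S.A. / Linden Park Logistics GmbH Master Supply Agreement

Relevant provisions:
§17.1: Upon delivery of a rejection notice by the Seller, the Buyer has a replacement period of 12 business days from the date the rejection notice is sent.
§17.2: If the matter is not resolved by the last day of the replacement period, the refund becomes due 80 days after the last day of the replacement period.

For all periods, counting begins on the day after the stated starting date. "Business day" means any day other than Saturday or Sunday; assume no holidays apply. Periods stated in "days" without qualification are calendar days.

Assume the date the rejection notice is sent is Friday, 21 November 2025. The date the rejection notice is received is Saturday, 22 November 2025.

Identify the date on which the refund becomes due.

The last day of the replacement period: counting 12 business days from Friday, 21 November 2025 (Nov 24, Nov 25, Nov 26, Nov 27, …, Dec 5, Dec 8, Dec 9, skipping weekends) reaches Tuesday, 9 December 2025.
Adding 80 calendar days to 9 December 2025 gives 27 February 2026, which is the date on which the refund becomes due.

27 February 2026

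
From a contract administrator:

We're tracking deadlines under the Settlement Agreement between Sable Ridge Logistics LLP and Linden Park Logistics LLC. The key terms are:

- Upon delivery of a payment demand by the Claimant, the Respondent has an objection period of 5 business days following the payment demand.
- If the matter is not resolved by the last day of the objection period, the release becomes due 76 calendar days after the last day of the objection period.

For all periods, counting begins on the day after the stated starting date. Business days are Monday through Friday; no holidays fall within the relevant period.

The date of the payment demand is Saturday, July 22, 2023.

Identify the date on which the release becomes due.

From Saturday, July 22, 2023, 5 business days (Jul 24, Jul 25, Jul 26, Jul 27, Jul 28, skipping weekends) brings us to Friday, July 28, 2023, which is the last day of the objection period.
Adding 76 calendar days to July 28, 2023 gives October 12, 2023, which is the date on which the release becomes due.

October 12, 2023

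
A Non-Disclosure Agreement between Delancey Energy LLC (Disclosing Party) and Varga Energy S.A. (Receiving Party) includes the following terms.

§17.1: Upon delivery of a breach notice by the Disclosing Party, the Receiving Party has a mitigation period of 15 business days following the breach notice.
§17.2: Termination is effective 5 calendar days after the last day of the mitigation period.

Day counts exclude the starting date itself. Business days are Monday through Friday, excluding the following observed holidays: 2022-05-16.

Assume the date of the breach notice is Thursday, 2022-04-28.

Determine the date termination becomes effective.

2022-05-25

From Thursday, 2022-04-28, 15 business days (Apr 29, May 2, May 3, May 4, …, May 18, May 19, May 20, skipping weekends and the listed holiday on May 16) brings us to Friday, 2022-05-20, which is the last day of the mitigation period.
The date termination becomes effective: 5 calendar days after 2022-05-20 is 2022-05-25.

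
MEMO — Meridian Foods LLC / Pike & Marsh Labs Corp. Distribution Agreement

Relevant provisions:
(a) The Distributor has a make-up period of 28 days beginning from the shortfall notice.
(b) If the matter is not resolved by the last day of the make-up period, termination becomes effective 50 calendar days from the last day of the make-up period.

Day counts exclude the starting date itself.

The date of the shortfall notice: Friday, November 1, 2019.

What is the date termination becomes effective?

January 18, 2020

Adding 28 calendar days to November 1, 2019 gives November 29, 2019, which is the last day of the make-up period.
The date termination becomes effective: 50 calendar days after November 29, 2019 is January 18, 2020.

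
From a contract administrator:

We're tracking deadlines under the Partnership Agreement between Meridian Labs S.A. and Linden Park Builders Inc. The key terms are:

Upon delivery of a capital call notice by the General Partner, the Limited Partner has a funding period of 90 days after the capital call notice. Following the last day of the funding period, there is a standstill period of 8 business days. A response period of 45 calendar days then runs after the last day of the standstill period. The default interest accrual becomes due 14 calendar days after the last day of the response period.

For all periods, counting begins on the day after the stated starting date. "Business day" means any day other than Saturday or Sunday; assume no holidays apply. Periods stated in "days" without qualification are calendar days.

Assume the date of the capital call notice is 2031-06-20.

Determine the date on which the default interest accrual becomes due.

The last day of the funding period: 90 calendar days after 2031-06-20 is 2031-09-18.
The last day of the standstill period: 8 business days after Thursday, 2031-09-18, skipping weekends — Sep 19, Sep 22, Sep 23, Sep 24, Sep 25, Sep 26, Sep 29, Sep 30 — lands on Tuesday, 2031-09-30.
The last day of the response period: 45 calendar days after 2031-09-30 is 2031-11-14.
The date on which the default interest accrual becomes due: 2031-11-14 + 14 days = 2031-11-28.

2031-11-28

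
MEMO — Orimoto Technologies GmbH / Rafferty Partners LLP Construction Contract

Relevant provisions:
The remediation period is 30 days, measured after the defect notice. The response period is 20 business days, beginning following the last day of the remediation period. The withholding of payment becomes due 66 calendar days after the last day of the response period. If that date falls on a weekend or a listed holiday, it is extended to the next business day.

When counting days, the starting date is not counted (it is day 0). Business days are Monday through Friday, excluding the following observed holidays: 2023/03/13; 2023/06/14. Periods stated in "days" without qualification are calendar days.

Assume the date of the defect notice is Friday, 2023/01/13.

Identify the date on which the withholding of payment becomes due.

2023/05/15

The last day of the remediation period: 30 calendar days after 2023/01/13 is 2023/02/12.
The last day of the response period: counting 20 business days from Sunday, 2023/02/12 (Feb 13, Feb 14, Feb 15, Feb 16, …, Mar 8, Mar 9, Mar 10, skipping weekends) reaches Friday, 2023/03/10.
The date on which the withholding of payment becomes due: 66 calendar days after 2023/03/10 is 2023/05/15. 2023/05/15 is a Monday and is not a listed holiday, so no roll-forward applies.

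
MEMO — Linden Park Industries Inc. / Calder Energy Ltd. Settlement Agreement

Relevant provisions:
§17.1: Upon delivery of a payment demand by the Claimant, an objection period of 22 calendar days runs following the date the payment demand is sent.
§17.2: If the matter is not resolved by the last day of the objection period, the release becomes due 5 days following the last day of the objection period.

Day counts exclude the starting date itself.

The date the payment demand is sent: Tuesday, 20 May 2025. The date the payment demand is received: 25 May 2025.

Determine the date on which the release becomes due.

16 June 2025

The last day of the objection period: 20 May 2025 + 22 days = 11 June 2025.
Adding 5 calendar days to 11 June 2025 gives 16 June 2025, which is the date on which the release becomes due.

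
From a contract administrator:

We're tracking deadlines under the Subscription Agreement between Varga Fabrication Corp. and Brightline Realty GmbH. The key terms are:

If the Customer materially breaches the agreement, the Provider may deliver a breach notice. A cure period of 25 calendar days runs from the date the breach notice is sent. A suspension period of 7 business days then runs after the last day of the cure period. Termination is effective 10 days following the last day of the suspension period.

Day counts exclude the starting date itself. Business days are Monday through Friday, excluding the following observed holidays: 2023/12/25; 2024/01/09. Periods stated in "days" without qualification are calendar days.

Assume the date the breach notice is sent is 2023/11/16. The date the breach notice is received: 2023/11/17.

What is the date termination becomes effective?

Adding 25 calendar days to 2023/11/16 gives 2023/12/11, which is the last day of the cure period.
From Monday, 2023/12/11, 7 business days (Dec 12, Dec 13, Dec 14, Dec 15, Dec 18, Dec 19, Dec 20, skipping weekends) brings us to Wednesday, 2023/12/20, which is the last day of the suspension period.
Adding 10 calendar days to 2023/12/20 gives 2023/12/30, which is the date termination becomes effective.

2023/12/30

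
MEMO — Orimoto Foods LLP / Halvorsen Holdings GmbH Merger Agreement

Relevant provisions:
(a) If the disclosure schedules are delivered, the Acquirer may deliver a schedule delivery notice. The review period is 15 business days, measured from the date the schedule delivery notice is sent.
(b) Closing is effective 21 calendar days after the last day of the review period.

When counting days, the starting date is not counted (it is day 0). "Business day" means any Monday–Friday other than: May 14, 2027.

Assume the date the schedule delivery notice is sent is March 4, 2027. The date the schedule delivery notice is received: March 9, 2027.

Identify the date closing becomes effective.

The last day of the review period: counting 15 business days from Thursday, March 4, 2027 (Mar 5, Mar 8, Mar 9, Mar 10, …, Mar 23, Mar 24, Mar 25, skipping weekends) reaches Thursday, March 25, 2027.
The date closing becomes effective: 21 calendar days after March 25, 2027 is April 15, 2027.

April 15, 2027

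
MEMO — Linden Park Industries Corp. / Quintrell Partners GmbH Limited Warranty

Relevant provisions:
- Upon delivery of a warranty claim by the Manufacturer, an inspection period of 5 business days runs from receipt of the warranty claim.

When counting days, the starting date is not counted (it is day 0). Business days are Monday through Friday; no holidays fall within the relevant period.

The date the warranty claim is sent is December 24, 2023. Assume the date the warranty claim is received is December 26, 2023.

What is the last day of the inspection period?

January 2, 2024

From Tuesday, December 26, 2023, 5 business days (Dec 27, Dec 28, Dec 29, Jan 1, Jan 2, skipping weekends) brings us to Tuesday, January 2, 2024, which is the last day of the inspection period.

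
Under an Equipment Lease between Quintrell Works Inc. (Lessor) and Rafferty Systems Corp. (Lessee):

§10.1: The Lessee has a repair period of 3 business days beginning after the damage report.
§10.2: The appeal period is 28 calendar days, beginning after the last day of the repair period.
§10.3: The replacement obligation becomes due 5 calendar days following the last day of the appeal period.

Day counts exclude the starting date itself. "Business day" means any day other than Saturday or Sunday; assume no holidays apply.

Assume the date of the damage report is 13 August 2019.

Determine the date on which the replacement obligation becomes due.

18 September 2019

The last day of the repair period: counting 3 business days from Tuesday, 13 August 2019 (Aug 14, Aug 15, Aug 16, skipping weekends) reaches Friday, 16 August 2019.
The last day of the appeal period: 28 calendar days after 16 August 2019 is 13 September 2019.
The date on which the replacement obligation becomes due: 5 calendar days after 13 September 2019 is 18 September 2019.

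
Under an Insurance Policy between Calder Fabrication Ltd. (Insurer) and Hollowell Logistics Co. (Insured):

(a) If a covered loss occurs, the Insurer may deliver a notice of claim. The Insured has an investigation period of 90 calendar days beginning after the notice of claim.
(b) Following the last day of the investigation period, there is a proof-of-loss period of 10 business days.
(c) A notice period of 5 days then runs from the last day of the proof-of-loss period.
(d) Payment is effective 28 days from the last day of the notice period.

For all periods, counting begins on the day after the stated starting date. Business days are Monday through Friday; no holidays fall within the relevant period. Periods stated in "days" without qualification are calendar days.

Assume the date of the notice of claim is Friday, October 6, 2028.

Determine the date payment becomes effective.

The last day of the investigation period: 90 calendar days after October 6, 2028 is January 4, 2029.
The last day of the proof-of-loss period: counting 10 business days from Thursday, January 4, 2029 (Jan 5, Jan 8, Jan 9, Jan 10, Jan 11, Jan 12, Jan 15, Jan 16, Jan 17, Jan 18, skipping weekends) reaches Thursday, January 18, 2029.
Adding 5 calendar days to January 18, 2029 gives January 23, 2029, which is the last day of the notice period.
The date payment becomes effective: January 23, 2029 + 28 days = February 20, 2029.

February 20, 2029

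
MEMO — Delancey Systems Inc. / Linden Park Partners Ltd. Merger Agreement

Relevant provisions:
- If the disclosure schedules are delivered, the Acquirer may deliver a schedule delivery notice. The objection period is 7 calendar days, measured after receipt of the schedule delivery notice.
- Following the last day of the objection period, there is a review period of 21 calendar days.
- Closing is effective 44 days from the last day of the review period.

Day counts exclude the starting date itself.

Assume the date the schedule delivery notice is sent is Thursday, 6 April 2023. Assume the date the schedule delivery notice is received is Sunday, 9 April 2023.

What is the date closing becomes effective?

20 June 2023

The last day of the objection period: 9 April 2023 + 7 days = 16 April 2023.
The last day of the review period: 21 calendar days after 16 April 2023 is 7 May 2023.
The date closing becomes effective: 44 calendar days after 7 May 2023 is 20 June 2023.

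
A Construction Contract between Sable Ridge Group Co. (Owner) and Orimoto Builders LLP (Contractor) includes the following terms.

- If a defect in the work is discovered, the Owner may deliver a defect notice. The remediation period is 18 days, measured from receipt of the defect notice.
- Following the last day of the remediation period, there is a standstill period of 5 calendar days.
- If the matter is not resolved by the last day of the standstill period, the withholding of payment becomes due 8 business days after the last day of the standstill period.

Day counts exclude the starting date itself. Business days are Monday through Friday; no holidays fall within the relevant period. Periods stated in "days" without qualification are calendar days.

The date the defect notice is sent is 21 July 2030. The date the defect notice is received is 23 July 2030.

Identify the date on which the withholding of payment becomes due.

The last day of the remediation period: 23 July 2030 + 18 days = 10 August 2030.
Adding 5 calendar days to 10 August 2030 gives 15 August 2030, which is the last day of the standstill period.
The date on which the withholding of payment becomes due: counting 8 business days from Thursday, 15 August 2030 (Aug 16, Aug 19, Aug 20, Aug 21, Aug 22, Aug 23, Aug 26, Aug 27, skipping weekends) reaches Tuesday, 27 August 2030.

27 August 2030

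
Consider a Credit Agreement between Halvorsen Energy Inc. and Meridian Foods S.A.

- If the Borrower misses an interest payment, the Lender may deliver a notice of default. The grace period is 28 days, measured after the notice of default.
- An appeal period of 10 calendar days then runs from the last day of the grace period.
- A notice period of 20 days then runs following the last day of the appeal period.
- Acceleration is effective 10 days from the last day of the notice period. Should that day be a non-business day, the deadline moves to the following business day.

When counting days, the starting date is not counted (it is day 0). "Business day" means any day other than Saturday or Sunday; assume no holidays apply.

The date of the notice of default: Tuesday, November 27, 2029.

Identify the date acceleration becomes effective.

The last day of the grace period: November 27, 2029 + 28 days = December 25, 2029.
The last day of the appeal period: 10 calendar days after December 25, 2029 is January 4, 2030.
The last day of the notice period: January 4, 2030 + 20 days = January 24, 2030.
The date acceleration becomes effective: 10 calendar days after January 24, 2030 is February 3, 2030. That falls on a Sunday, so it rolls to the next business day, Monday, February 4, 2030.

February 4, 2030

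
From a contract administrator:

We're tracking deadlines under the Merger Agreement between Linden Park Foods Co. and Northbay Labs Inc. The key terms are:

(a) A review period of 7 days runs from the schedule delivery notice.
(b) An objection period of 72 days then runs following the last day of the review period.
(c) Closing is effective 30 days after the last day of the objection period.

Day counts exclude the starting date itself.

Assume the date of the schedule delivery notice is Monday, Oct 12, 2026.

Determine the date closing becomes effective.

Jan 29, 2027

The last day of the review period: 7 calendar days after Oct 12, 2026 is Oct 19, 2026.
The last day of the objection period: 72 calendar days after Oct 19, 2026 is Dec 30, 2026.
Adding 30 calendar days to Dec 30, 2026 gives Jan 29, 2027, which is the date closing becomes effective.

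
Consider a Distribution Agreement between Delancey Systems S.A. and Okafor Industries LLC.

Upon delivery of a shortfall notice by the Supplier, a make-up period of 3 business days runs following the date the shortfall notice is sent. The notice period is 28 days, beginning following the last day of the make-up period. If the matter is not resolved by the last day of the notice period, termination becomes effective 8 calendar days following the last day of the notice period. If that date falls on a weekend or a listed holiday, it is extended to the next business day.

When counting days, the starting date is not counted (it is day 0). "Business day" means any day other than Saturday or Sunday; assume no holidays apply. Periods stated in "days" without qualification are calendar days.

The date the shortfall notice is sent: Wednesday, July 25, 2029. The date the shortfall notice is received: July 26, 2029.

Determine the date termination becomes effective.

From Wednesday, July 25, 2029, 3 business days (Jul 26, Jul 27, Jul 30, skipping weekends) brings us to Monday, July 30, 2029, which is the last day of the make-up period.
Adding 28 calendar days to July 30, 2029 gives August 27, 2029, which is the last day of the notice period.
The date termination becomes effective: August 27, 2029 + 8 days = September 4, 2029. September 4, 2029 is a Tuesday, so no roll-forward applies.

September 4, 2029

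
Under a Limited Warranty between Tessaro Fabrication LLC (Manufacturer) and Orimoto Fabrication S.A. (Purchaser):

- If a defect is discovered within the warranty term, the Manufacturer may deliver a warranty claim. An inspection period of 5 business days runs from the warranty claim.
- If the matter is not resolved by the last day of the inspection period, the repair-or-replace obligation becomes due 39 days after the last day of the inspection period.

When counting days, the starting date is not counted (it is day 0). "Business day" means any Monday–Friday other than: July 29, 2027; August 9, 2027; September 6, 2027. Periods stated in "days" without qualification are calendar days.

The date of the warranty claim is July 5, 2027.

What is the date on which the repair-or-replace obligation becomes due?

The last day of the inspection period: counting 5 business days from Monday, July 5, 2027 (Jul 6, Jul 7, Jul 8, Jul 9, Jul 12, skipping weekends) reaches Monday, July 12, 2027.
The date on which the repair-or-replace obligation becomes due: July 12, 2027 + 39 days = August 20, 2027.

August 20, 2027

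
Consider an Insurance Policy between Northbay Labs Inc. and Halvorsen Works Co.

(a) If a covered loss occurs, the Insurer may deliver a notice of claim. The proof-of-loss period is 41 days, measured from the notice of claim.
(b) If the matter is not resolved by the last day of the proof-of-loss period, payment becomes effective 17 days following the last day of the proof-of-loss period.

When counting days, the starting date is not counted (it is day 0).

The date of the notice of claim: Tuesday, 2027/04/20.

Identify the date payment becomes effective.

2027/06/17

Adding 41 calendar days to 2027/04/20 gives 2027/05/31, which is the last day of the proof-of-loss period.
The date payment becomes effective: 2027/05/31 + 17 days = 2027/06/17.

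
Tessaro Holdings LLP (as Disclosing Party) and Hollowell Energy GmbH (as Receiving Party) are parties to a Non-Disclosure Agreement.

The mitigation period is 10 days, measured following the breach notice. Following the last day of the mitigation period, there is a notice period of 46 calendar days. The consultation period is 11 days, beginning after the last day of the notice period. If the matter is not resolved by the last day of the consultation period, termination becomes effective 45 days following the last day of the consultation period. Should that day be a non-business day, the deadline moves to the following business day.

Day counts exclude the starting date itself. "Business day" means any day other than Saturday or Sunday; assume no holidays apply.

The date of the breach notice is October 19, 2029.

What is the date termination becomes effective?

February 8, 2030

Adding 10 calendar days to October 19, 2029 gives October 29, 2029, which is the last day of the mitigation period.
The last day of the notice period: October 29, 2029 + 46 days = December 14, 2029.
The last day of the consultation period: 11 calendar days after December 14, 2029 is December 25, 2029.
The date termination becomes effective: December 25, 2029 + 45 days = February 8, 2030. February 8, 2030 is a Friday, so no roll-forward applies.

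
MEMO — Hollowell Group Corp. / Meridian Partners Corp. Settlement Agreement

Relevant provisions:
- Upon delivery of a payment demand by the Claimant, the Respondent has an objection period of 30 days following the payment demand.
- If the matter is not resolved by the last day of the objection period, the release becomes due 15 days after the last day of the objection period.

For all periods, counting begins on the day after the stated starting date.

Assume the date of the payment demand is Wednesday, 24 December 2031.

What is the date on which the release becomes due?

7 February 2032

The last day of the objection period: 24 December 2031 + 30 days = 23 January 2032.
The date on which the release becomes due: 23 January 2032 + 15 days = 7 February 2032.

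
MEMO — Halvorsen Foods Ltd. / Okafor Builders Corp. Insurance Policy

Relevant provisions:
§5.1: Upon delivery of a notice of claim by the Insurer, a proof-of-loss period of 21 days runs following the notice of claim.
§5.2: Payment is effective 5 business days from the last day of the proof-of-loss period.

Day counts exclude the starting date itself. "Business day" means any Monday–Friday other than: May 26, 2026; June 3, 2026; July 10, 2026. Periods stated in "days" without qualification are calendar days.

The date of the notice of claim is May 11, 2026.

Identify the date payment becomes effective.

The last day of the proof-of-loss period: May 11, 2026 + 21 days = June 1, 2026.
The date payment becomes effective: 5 business days after Monday, June 1, 2026, skipping weekends and the listed holiday on Jun 3 — Jun 2, Jun 4, Jun 5, Jun 8, Jun 9 — lands on Tuesday, June 9, 2026.

June 9, 2026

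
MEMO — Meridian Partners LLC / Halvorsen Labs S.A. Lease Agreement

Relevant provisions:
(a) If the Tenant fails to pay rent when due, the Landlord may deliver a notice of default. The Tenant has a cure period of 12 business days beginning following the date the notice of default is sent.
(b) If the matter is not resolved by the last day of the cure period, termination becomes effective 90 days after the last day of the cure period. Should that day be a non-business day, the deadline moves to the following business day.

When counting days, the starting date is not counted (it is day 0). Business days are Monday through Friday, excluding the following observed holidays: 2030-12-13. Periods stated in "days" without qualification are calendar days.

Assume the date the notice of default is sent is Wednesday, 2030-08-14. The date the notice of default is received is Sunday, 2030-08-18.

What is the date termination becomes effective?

The last day of the cure period: counting 12 business days from Wednesday, 2030-08-14 (Aug 15, Aug 16, Aug 19, Aug 20, …, Aug 28, Aug 29, Aug 30, skipping weekends) reaches Friday, 2030-08-30.
Adding 90 calendar days to 2030-08-30 gives 2030-11-28, which is the date termination becomes effective. 2030-11-28 is a Thursday and is not a listed holiday, so no roll-forward applies.

2030-11-28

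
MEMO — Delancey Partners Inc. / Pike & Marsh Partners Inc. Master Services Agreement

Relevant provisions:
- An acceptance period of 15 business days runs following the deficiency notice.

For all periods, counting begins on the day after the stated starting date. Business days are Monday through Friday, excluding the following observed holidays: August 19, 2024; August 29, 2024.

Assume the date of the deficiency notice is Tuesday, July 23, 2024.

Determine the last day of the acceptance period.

The last day of the acceptance period: counting 15 business days from Tuesday, July 23, 2024 (Jul 24, Jul 25, Jul 26, Jul 29, …, Aug 9, Aug 12, Aug 13, skipping weekends) reaches Tuesday, August 13, 2024.

August 13, 2024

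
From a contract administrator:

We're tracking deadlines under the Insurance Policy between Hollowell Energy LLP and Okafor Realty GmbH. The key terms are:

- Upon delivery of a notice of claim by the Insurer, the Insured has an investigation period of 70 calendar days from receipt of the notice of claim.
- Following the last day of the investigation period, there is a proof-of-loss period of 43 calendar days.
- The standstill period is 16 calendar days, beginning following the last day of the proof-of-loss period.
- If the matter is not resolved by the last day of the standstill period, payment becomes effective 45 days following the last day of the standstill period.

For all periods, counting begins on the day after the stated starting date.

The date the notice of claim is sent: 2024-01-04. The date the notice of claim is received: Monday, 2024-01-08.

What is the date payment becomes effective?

2024-06-30

The last day of the investigation period: 70 calendar days after 2024-01-08 is 2024-03-18.
The last day of the proof-of-loss period: 2024-03-18 + 43 days = 2024-04-30.
Adding 16 calendar days to 2024-04-30 gives 2024-05-16, which is the last day of the standstill period.
Adding 45 calendar days to 2024-05-16 gives 2024-06-30, which is the date payment becomes effective.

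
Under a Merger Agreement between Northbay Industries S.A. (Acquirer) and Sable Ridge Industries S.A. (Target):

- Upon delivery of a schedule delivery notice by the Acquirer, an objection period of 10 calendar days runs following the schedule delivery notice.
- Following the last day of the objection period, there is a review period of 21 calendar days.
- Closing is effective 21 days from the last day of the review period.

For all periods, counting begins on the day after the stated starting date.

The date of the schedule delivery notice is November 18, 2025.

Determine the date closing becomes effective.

Adding 10 calendar days to November 18, 2025 gives November 28, 2025, which is the last day of the objection period.
The last day of the review period: 21 calendar days after November 28, 2025 is December 19, 2025.
Adding 21 calendar days to December 19, 2025 gives January 9, 2026, which is the date closing becomes effective.

January 9, 2026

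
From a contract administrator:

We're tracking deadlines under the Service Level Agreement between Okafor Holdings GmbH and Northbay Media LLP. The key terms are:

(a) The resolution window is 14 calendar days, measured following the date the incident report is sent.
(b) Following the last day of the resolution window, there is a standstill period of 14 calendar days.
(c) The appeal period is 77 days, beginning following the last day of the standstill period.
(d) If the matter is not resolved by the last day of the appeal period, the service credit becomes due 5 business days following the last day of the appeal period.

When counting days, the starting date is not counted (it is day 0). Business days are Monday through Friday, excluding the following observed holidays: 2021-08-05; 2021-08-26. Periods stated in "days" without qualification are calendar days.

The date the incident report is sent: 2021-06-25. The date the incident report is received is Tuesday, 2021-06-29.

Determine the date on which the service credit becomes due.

The last day of the resolution window: 2021-06-25 + 14 days = 2021-07-09.
Adding 14 calendar days to 2021-07-09 gives 2021-07-23, which is the last day of the standstill period.
The last day of the appeal period: 2021-07-23 + 77 days = 2021-10-08.
From Friday, 2021-10-08, 5 business days (Oct 11, Oct 12, Oct 13, Oct 14, Oct 15, skipping weekends) brings us to Friday, 2021-10-15, which is the date on which the service credit becomes due.

2021-10-15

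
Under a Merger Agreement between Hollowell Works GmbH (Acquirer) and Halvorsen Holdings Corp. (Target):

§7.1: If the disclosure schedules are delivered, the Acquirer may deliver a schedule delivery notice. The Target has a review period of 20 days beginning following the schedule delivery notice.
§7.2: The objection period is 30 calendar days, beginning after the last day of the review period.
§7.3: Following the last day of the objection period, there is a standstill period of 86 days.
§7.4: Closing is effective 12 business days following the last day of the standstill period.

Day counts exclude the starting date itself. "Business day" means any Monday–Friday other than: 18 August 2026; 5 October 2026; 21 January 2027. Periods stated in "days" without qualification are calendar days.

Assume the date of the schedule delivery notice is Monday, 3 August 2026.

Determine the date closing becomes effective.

4 January 2027

Adding 20 calendar days to 3 August 2026 gives 23 August 2026, which is the last day of the review period.
The last day of the objection period: 30 calendar days after 23 August 2026 is 22 September 2026.
The last day of the standstill period: 22 September 2026 + 86 days = 17 December 2026.
The date closing becomes effective: counting 12 business days from Thursday, 17 December 2026 (Dec 18, Dec 21, Dec 22, Dec 23, …, Dec 31, Jan 1, Jan 4, skipping weekends) reaches Monday, 4 January 2027.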